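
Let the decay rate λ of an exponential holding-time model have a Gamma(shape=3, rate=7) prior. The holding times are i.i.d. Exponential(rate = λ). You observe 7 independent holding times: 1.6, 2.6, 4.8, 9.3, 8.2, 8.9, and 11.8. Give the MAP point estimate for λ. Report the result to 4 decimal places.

λ̂_MAP = 0.1661

The Exponential(rate=λ) likelihood is ∝ λ^n e^(−λΣtᵢ). Here n = 7 and Σtᵢ = 1.6 + 2.6 + 4.8 + 9.3 + 8.2 + 8.9 + 11.8 = 47.2.
Posterior ∝ λ^2e^(−7λ) · λ^7e^(−47.2λ) = λ^9e^(−54.2λ), i.e. Gamma(10, 54.2).
Mode = (a−1)/b = 9/54.2 ≈ 0.1661.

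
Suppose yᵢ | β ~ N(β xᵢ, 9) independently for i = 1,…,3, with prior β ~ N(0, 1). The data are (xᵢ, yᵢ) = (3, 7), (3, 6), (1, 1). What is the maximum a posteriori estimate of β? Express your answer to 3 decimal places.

log p(β | y) = −Σ(yᵢ − βxᵢ)²/(2·9) − β²/(2·1) + const.
Setting the derivative to zero: Σxᵢ(yᵢ − βxᵢ)/9 − β/1 = 0, so β = Σxᵢyᵢ / (Σxᵢ² + σ²/τ²).
Σxᵢyᵢ = 3·7 + 3·6 + 1·1 = 40; Σxᵢ² = 19; σ²/τ² = 9.
β̂_MAP = 40 / (19 + 9) = 40/28 ≈ 1.429.

β̂_MAP = 1.429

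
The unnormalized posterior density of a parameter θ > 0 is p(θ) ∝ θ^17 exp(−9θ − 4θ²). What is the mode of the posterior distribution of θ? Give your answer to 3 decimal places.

ℓ'(θ) = 17/θ − 9 − 8θ. Setting this to zero and multiplying by θ: 8θ² + 9θ − 17 = 0.
θ = (−9 + √(9² + 4·8·17)) / (2·8) = (−9 + √625) / 16 = (−9 + 25)/16 = 1.
ℓ''(θ) = −17/θ² − 8 < 0, confirming a maximum.

θ̂_MAP = 1.000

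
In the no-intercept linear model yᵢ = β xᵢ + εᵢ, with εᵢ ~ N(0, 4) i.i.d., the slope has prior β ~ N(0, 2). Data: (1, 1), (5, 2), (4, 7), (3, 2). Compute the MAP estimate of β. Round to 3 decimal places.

β̂_MAP = 0.849

log p(β | y) = −Σ(yᵢ − βxᵢ)²/(2·4) − β²/(2·2) + const.
Setting the derivative to zero: Σxᵢ(yᵢ − βxᵢ)/4 − β/2 = 0, so β = Σxᵢyᵢ / (Σxᵢ² + σ²/τ²).
Σxᵢyᵢ = 1·1 + 5·2 + 4·7 + 3·2 = 45; Σxᵢ² = 51; σ²/τ² = 2.
β̂_MAP = 45 / (51 + 2) = 45/53 ≈ 0.849.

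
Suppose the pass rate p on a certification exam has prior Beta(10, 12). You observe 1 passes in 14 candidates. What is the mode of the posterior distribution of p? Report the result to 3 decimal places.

Prior: Beta(10, 12).
Data: 1 success in 14 trials. The binomial likelihood contributes p(1−p)^13, so the posterior is Beta(10+1, 12+13) = Beta(11, 25).
For Beta(a, b) with a, b > 1 the mode is (a−1)/(a+b−2) = 10/34 ≈ 0.294.

p̂_MAP = 0.294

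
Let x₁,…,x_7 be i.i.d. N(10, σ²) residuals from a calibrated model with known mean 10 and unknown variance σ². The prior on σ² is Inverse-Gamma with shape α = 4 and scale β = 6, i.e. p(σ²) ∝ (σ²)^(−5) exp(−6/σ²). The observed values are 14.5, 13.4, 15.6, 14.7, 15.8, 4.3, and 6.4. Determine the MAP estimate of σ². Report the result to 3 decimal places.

σ̂²_MAP = 10.374

Sum of squared deviations about the known mean: SS = (14.5−10)² + (13.4−10)² + (15.6−10)² + (14.7−10)² + (15.8−10)² + (4.3−10)² + (6.4−10)² = 164.35.
The Normal likelihood contributes (σ²)^(−n/2) exp(−SS/(2σ²)), so the posterior is Inverse-Gamma(α + n/2, β + SS/2) = Inverse-Gamma(7.5, 88.175).
The mode of Inverse-Gamma(a, b) is b/(a+1) = 88.175/8.5 ≈ 10.374.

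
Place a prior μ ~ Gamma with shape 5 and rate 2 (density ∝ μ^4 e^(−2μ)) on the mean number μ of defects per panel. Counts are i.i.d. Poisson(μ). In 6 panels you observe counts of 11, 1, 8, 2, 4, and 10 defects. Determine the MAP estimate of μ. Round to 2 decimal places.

μ̂_MAP = 5.00

Σxᵢ = 11+1+8+2+4+10 = 36, with n = 6.
Posterior ∝ μ^4e^(−2μ) · μ^36e^(−6μ) = μ^40e^(−8μ), i.e. Gamma(shape=41, rate=8).
The mode of a Gamma(a, b) with a ≥ 1 (shape–rate) is (a−1)/b = 40/8 ≈ 5.00.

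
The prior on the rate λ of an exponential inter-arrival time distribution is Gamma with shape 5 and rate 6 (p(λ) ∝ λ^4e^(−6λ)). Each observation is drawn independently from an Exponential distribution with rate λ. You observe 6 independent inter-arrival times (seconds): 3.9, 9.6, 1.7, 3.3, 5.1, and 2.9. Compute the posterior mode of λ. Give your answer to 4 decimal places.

λ̂_MAP = 0.3077

The Exponential(rate=λ) likelihood is ∝ λ^n e^(−λΣtᵢ). Here n = 6 and Σtᵢ = 3.9 + 9.6 + 1.7 + 3.3 + 5.1 + 2.9 = 26.5.
Posterior ∝ λ^4e^(−6λ) · λ^6e^(−26.5λ) = λ^10e^(−32.5λ), i.e. Gamma(11, 32.5).
Mode = (a−1)/b = 10/32.5 ≈ 0.3077.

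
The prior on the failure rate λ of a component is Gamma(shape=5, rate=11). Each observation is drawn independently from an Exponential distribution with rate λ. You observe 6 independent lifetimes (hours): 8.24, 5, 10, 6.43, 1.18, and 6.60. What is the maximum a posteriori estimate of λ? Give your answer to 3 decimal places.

The Exponential(rate=λ) likelihood is ∝ λ^n e^(−λΣtᵢ). Here n = 6 and Σtᵢ = 8.24 + 5 + 10 + 6.43 + 1.18 + 6.60 = 37.45.
Posterior ∝ λ^4e^(−11λ) · λ^6e^(−37.45λ) = λ^10e^(−48.45λ), i.e. Gamma(11, 48.45).
Mode = (a−1)/b = 10/48.45 ≈ 0.206.

λ̂_MAP = 0.206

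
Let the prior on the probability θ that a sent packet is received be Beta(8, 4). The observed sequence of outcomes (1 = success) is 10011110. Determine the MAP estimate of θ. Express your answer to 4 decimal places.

Prior: Beta(8, 4).
Data: 5 successes in 8 trials (from the sequence). The binomial likelihood contributes θ^5(1−θ)^3, so the posterior is Beta(8+5, 4+3) = Beta(13, 7).
For Beta(a, b) with a, b > 1 the mode is (a−1)/(a+b−2) = 12/18 ≈ 0.6667.

θ̂_MAP = 0.6667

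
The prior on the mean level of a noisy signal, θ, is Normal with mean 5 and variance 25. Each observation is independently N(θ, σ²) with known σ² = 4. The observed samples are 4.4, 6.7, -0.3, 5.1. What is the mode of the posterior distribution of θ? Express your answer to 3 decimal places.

θ̂_MAP = 4.014

n = 4; x̄ = (4.4 + 6.7 + (-0.3) + 5.1)/4 = 15.9/4 = 3.975.
For a Normal prior and Normal likelihood with known variance, the posterior is Normal; its mode equals its mean, the precision-weighted average.
Prior precision 1/σ₀² = 1/25 = 0.04; data precision n/σ² = 4/4 = 1.
θ̂ = (0.04·5 + 1·3.975) / (0.04 + 1) = 4.175/1.04 = 835/208 ≈ 4.014.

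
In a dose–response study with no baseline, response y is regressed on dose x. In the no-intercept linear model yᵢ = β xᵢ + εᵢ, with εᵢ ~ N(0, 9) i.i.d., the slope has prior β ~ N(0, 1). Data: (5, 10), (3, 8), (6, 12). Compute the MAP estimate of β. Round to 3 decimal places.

β̂_MAP = 1.848

log p(β | y) = −Σ(yᵢ − βxᵢ)²/(2·9) − β²/(2·1) + const.
Setting the derivative to zero: Σxᵢ(yᵢ − βxᵢ)/9 − β/1 = 0, so β = Σxᵢyᵢ / (Σxᵢ² + σ²/τ²).
Σxᵢyᵢ = 5·10 + 3·8 + 6·12 = 146; Σxᵢ² = 70; σ²/τ² = 9.
β̂_MAP = 146 / (70 + 9) = 146/79 ≈ 1.848.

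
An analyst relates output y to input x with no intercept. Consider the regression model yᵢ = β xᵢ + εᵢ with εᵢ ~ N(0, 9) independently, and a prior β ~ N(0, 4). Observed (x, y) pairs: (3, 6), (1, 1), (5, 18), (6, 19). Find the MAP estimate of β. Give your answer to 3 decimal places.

β̂_MAP = 3.044

log p(β | y) = −Σ(yᵢ − βxᵢ)²/(2·9) − β²/(2·4) + const.
Setting the derivative to zero: Σxᵢ(yᵢ − βxᵢ)/9 − β/4 = 0, so β = Σxᵢyᵢ / (Σxᵢ² + σ²/τ²).
Σxᵢyᵢ = 3·6 + 1·1 + 5·18 + 6·19 = 223; Σxᵢ² = 71; σ²/τ² = 2.25.
β̂_MAP = 223 / (71 + 2.25) = 223/73.25 ≈ 3.044.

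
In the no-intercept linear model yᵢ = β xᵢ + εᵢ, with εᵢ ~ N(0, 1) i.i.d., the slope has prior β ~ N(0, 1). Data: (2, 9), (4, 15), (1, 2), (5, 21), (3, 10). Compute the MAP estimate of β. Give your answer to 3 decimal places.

log p(β | y) = −Σ(yᵢ − βxᵢ)²/(2·1) − β²/(2·1) + const.
Setting the derivative to zero: Σxᵢ(yᵢ − βxᵢ)/1 − β/1 = 0, so β = Σxᵢyᵢ / (Σxᵢ² + σ²/τ²).
Σxᵢyᵢ = 2·9 + 4·15 + 1·2 + 5·21 + 3·10 = 215; Σxᵢ² = 55; σ²/τ² = 1.
β̂_MAP = 215 / (55 + 1) = 215/56 ≈ 3.839.

β̂_MAP = 3.839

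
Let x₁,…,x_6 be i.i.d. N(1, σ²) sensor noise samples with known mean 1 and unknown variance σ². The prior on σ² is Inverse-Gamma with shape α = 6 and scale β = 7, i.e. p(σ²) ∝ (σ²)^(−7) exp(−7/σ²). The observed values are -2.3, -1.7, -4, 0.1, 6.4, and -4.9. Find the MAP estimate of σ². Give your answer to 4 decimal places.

σ̂²_MAP = 6.0980

Sum of squared deviations about the known mean: SS = (-2.3−1)² + (-1.7−1)² + (-4−1)² + (0.1−1)² + (6.4−1)² + (-4.9−1)² = 107.96.
The Normal likelihood contributes (σ²)^(−n/2) exp(−SS/(2σ²)), so the posterior is Inverse-Gamma(α + n/2, β + SS/2) = Inverse-Gamma(9, 60.98).
The mode of Inverse-Gamma(a, b) is b/(a+1) = 60.98/10 ≈ 6.0980.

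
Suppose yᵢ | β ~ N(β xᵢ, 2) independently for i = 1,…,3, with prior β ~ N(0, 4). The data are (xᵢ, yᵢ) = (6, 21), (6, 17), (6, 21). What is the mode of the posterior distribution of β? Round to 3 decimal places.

log p(β | y) = −Σ(yᵢ − βxᵢ)²/(2·2) − β²/(2·4) + const.
Setting the derivative to zero: Σxᵢ(yᵢ − βxᵢ)/2 − β/4 = 0, so β = Σxᵢyᵢ / (Σxᵢ² + σ²/τ²).
Σxᵢyᵢ = 6·21 + 6·17 + 6·21 = 354; Σxᵢ² = 108; σ²/τ² = 0.5.
β̂_MAP = 354 / (108 + 0.5) = 354/108.5 ≈ 3.263.

β̂_MAP = 3.263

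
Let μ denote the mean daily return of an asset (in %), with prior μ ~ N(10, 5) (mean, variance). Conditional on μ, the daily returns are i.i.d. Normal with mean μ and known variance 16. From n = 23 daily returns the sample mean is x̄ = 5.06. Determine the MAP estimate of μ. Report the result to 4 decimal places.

μ̂_MAP = 5.6634

n = 23, x̄ = 5.06.
For a Normal prior and Normal likelihood with known variance, the posterior is Normal; its mode equals its mean, the precision-weighted average.
Prior precision 1/σ₀² = 1/5 = 0.2; data precision n/σ² = 23/16 = 1.4375.
μ̂ = (0.2·10 + 1.4375·5.06) / (0.2 + 1.4375) = 9.27375/1.6375 = 7419/1310 ≈ 5.6634.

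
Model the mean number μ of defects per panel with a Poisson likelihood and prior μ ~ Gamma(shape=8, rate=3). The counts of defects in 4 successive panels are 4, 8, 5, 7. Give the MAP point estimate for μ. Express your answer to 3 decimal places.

μ̂_MAP = 4.429

Σxᵢ = 4+8+5+7 = 24, with n = 4.
Posterior ∝ μ^7e^(−3μ) · μ^24e^(−4μ) = μ^31e^(−7μ), i.e. Gamma(shape=32, rate=7).
The mode of a Gamma(a, b) with a ≥ 1 (shape–rate) is (a−1)/b = 31/7 ≈ 4.429.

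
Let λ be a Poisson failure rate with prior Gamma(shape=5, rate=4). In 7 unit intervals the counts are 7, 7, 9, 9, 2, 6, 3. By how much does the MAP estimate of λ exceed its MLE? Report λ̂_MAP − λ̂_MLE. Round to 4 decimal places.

Σxᵢ = 43. Posterior is Gamma(48, 11); MAP = (48−1)/11 = 47/11 ≈ 4.27273.
MLE = x̄ = 43/7 ≈ 6.14286.
Difference = 47/11 − 43/7 = -144/77 ≈ -1.8701.

MAP − MLE = -1.8701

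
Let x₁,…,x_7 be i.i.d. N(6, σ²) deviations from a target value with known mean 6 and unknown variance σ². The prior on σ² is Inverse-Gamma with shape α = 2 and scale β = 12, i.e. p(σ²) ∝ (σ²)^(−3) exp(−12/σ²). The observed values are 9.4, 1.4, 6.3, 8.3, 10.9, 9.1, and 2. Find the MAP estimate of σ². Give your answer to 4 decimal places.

σ̂²_MAP = 8.5938

Sum of squared deviations about the known mean: SS = (9.4−6)² + (1.4−6)² + (6.3−6)² + (8.3−6)² + (10.9−6)² + (9.1−6)² + (2−6)² = 87.72.
The Normal likelihood contributes (σ²)^(−n/2) exp(−SS/(2σ²)), so the posterior is Inverse-Gamma(α + n/2, β + SS/2) = Inverse-Gamma(5.5, 55.86).
The mode of Inverse-Gamma(a, b) is b/(a+1) = 55.86/6.5 ≈ 8.5938.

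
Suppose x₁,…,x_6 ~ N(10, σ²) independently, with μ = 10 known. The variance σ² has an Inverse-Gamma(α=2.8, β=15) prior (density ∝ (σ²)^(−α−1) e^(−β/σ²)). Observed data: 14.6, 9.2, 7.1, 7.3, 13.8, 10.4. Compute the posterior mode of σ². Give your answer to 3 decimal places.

σ̂²_MAP = 6.037

Sum of squared deviations about the known mean: SS = (14.6−10)² + (9.2−10)² + (7.1−10)² + (7.3−10)² + (13.8−10)² + (10.4−10)² = 52.1.
The Normal likelihood contributes (σ²)^(−n/2) exp(−SS/(2σ²)), so the posterior is Inverse-Gamma(α + n/2, β + SS/2) = Inverse-Gamma(5.8, 41.05).
The mode of Inverse-Gamma(a, b) is b/(a+1) = 41.05/6.8 ≈ 6.037.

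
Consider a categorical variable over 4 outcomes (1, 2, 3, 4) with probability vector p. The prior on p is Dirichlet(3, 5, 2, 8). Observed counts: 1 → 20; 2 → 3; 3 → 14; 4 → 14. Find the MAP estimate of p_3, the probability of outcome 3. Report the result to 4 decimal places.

The posterior is Dirichlet(αᵢ + nᵢ) = Dirichlet(23, 8, 16, 22).
For a Dirichlet(a₁,…,a_K) with all aᵢ > 1, the mode has j-th component (aⱼ − 1)/(Σaᵢ − K).
Here Σaᵢ = 69 and K = 4, so p_3 = (16 − 1)/(69 − 4) = 15/65 ≈ 0.2308.

MAP estimate: 0.2308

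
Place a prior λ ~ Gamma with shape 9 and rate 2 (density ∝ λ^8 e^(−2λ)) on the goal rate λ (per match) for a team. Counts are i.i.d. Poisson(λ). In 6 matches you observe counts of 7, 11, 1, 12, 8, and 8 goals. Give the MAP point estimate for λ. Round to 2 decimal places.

Σxᵢ = 7+11+1+12+8+8 = 47, with n = 6.
Posterior ∝ λ^8e^(−2λ) · λ^47e^(−6λ) = λ^55e^(−8λ), i.e. Gamma(shape=56, rate=8).
The mode of a Gamma(a, b) with a ≥ 1 (shape–rate) is (a−1)/b = 55/8 ≈ 6.88.

λ̂_MAP = 6.88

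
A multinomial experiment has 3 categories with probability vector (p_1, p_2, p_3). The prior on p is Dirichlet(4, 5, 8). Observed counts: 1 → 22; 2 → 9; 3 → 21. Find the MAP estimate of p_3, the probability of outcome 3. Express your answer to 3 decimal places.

The posterior is Dirichlet(αᵢ + nᵢ) = Dirichlet(26, 14, 29).
For a Dirichlet(a₁,…,a_K) with all aᵢ > 1, the mode has j-th component (aⱼ − 1)/(Σaᵢ − K).
Here Σaᵢ = 69 and K = 3, so p_3 = (29 − 1)/(69 − 3) = 28/66 ≈ 0.424.

MAP estimate: 0.424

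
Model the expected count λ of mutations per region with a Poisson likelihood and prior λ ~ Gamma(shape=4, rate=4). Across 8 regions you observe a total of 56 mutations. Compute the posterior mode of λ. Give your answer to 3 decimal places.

Σxᵢ = 56, n = 8.
Posterior ∝ λ^3e^(−4λ) · λ^56e^(−8λ) = λ^59e^(−12λ), i.e. Gamma(shape=60, rate=12).
The mode of a Gamma(a, b) with a ≥ 1 (shape–rate) is (a−1)/b = 59/12 ≈ 4.917.

λ̂_MAP = 4.917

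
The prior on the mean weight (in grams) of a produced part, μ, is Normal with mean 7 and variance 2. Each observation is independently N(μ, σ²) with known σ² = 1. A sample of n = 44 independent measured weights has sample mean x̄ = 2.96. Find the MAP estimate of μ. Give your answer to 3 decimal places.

μ̂_MAP = 3.005

n = 44, x̄ = 2.96.
For a Normal prior and Normal likelihood with known variance, the posterior is Normal; its mode equals its mean, the precision-weighted average.
Prior precision 1/σ₀² = 1/2 = 0.5; data precision n/σ² = 44/1 = 44.
μ̂ = (0.5·7 + 44·2.96) / (0.5 + 44) = 133.74/44.5 = 6687/2225 ≈ 3.005.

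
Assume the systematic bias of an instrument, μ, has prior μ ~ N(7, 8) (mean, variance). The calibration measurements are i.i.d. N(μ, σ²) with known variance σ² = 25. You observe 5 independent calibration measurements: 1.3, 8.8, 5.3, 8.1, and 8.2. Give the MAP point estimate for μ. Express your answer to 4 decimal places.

n = 5; x̄ = (1.3 + 8.8 + 5.3 + 8.1 + 8.2)/5 = 31.7/5 = 6.34.
For a Normal prior and Normal likelihood with known variance, the posterior is Normal; its mode equals its mean, the precision-weighted average.
Prior precision 1/σ₀² = 1/8 = 0.125; data precision n/σ² = 5/25 = 0.2.
μ̂ = (0.125·7 + 0.2·6.34) / (0.125 + 0.2) = 2.143/0.325 = 2143/325 ≈ 6.5938.

μ̂_MAP = 6.5938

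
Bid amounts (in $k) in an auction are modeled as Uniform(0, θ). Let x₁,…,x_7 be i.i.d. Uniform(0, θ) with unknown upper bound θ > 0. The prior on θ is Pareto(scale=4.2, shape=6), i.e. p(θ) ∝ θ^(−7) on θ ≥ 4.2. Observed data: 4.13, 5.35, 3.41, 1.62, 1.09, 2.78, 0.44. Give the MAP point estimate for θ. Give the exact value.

θ̂_MAP = 5.35

The Uniform(0, θ) likelihood is θ^(−n) for θ ≥ max(xᵢ), zero otherwise. Here max(xᵢ) = 5.35.
Posterior ∝ θ^(−7) · θ^(−7) = θ^(−14) on θ ≥ max(4.2, 5.35) = 5.35.
This density is strictly decreasing in θ, so the posterior mode lies at the lower boundary of the support.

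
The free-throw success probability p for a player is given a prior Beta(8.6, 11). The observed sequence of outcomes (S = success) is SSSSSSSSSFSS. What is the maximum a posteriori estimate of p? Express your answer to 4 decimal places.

p̂_MAP = 0.6284

Prior: Beta(8.6, 11).
Data: 11 successes in 12 trials (from the sequence). The binomial likelihood contributes p^11(1−p)^1, so the posterior is Beta(8.6+11, 11+1) = Beta(19.6, 12).
For Beta(a, b) with a, b > 1 the mode is (a−1)/(a+b−2) = 18.6/29.6 ≈ 0.6284.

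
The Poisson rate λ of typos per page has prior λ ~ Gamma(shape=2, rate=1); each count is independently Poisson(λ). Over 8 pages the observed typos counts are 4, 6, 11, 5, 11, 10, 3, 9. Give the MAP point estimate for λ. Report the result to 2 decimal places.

Σxᵢ = 4+6+11+5+11+10+3+9 = 59, with n = 8.
Posterior ∝ λe^(−1λ) · λ^59e^(−8λ) = λ^60e^(−9λ), i.e. Gamma(shape=61, rate=9).
The mode of a Gamma(a, b) with a ≥ 1 (shape–rate) is (a−1)/b = 60/9 ≈ 6.67.

λ̂_MAP = 6.67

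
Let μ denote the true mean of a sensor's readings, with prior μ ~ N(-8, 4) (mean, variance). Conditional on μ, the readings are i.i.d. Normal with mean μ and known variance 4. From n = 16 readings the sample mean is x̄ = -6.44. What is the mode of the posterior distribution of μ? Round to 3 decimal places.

μ̂_MAP = -6.532

n = 16, x̄ = -6.44.
For a Normal prior and Normal likelihood with known variance, the posterior is Normal; its mode equals its mean, the precision-weighted average.
Prior precision 1/σ₀² = 1/4 = 0.25; data precision n/σ² = 16/4 = 4.
μ̂ = (0.25·(-8) + 4·(-6.44)) / (0.25 + 4) = (-27.76)/4.25 = -2776/425 ≈ -6.532.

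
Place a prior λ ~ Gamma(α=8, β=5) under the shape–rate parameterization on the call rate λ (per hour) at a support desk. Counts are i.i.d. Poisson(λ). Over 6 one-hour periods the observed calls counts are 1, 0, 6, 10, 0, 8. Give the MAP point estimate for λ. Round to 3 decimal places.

Σxᵢ = 1+0+6+10+0+8 = 25, with n = 6.
Posterior ∝ λ^7e^(−5λ) · λ^25e^(−6λ) = λ^32e^(−11λ), i.e. Gamma(shape=33, rate=11).
The mode of a Gamma(a, b) with a ≥ 1 (shape–rate) is (a−1)/b = 32/11 ≈ 2.909.

λ̂_MAP = 2.909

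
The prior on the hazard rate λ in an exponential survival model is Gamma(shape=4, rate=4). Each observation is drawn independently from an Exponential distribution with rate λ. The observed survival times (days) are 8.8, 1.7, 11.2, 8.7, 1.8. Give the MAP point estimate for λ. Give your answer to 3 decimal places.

λ̂_MAP = 0.221

The Exponential(rate=λ) likelihood is ∝ λ^n e^(−λΣtᵢ). Here n = 5 and Σtᵢ = 8.8 + 1.7 + 11.2 + 8.7 + 1.8 = 32.2.
Posterior ∝ λ^3e^(−4λ) · λ^5e^(−32.2λ) = λ^8e^(−36.2λ), i.e. Gamma(9, 36.2).
Mode = (a−1)/b = 8/36.2 ≈ 0.221.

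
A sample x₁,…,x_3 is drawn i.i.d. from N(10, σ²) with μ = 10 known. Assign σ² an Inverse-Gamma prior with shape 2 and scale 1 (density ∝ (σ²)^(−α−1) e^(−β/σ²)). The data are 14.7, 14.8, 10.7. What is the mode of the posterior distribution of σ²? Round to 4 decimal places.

σ̂²_MAP = 5.2911

Sum of squared deviations about the known mean: SS = (14.7−10)² + (14.8−10)² + (10.7−10)² = 45.62.
The Normal likelihood contributes (σ²)^(−n/2) exp(−SS/(2σ²)), so the posterior is Inverse-Gamma(α + n/2, β + SS/2) = Inverse-Gamma(3.5, 23.81).
The mode of Inverse-Gamma(a, b) is b/(a+1) = 23.81/4.5 ≈ 5.2911.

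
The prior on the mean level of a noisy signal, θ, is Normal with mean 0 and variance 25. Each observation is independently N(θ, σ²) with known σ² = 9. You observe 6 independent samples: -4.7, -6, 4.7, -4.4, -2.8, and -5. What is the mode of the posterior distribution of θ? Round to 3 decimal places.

n = 6; x̄ = ((-4.7) + (-6) + 4.7 + (-4.4) + (-2.8) + (-5))/6 = -18.2/6 = -91/30 ≈ -3.0333.
For a Normal prior and Normal likelihood with known variance, the posterior is Normal; its mode equals its mean, the precision-weighted average.
Prior precision 1/σ₀² = 1/25 = 0.04; data precision n/σ² = 6/9 = 2/3.
θ̂ = (0.04·0 + (2/3)·(-91/30)) / (0.04 + 2/3) = (-91/45)/(53/75) = -455/159 ≈ -2.862.

θ̂_MAP = -2.862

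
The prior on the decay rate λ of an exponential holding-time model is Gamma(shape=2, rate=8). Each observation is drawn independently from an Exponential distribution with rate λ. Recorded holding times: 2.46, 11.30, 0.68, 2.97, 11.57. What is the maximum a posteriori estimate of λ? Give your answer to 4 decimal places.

λ̂_MAP = 0.1622

The Exponential(rate=λ) likelihood is ∝ λ^n e^(−λΣtᵢ). Here n = 5 and Σtᵢ = 2.46 + 11.30 + 0.68 + 2.97 + 11.57 = 28.98.
Posterior ∝ λe^(−8λ) · λ^5e^(−28.98λ) = λ^6e^(−36.98λ), i.e. Gamma(7, 36.98).
Mode = (a−1)/b = 6/36.98 ≈ 0.1622.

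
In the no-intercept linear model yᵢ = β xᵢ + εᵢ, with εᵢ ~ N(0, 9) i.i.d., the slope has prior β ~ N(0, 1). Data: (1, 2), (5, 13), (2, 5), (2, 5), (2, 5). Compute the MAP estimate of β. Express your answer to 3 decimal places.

log p(β | y) = −Σ(yᵢ − βxᵢ)²/(2·9) − β²/(2·1) + const.
Setting the derivative to zero: Σxᵢ(yᵢ − βxᵢ)/9 − β/1 = 0, so β = Σxᵢyᵢ / (Σxᵢ² + σ²/τ²).
Σxᵢyᵢ = 1·2 + 5·13 + 2·5 + 2·5 + 2·5 = 97; Σxᵢ² = 38; σ²/τ² = 9.
β̂_MAP = 97 / (38 + 9) = 97/47 ≈ 2.064.

β̂_MAP = 2.064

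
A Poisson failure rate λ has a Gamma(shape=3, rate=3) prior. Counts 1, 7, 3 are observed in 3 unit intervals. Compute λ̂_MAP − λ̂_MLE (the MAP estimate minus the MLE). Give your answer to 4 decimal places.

MAP − MLE = -1.5000

Σxᵢ = 11. Posterior is Gamma(14, 6); MAP = (14−1)/6 = 13/6 ≈ 2.16667.
MLE = x̄ = 11/3 ≈ 3.66667.
Difference = 13/6 − 11/3 = -3/2 ≈ -1.5000.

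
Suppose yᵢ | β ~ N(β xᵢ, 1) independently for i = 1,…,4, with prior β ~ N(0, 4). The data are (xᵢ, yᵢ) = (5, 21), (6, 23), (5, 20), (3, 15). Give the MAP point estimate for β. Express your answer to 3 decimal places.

β̂_MAP = 4.073

log p(β | y) = −Σ(yᵢ − βxᵢ)²/(2·1) − β²/(2·4) + const.
Setting the derivative to zero: Σxᵢ(yᵢ − βxᵢ)/1 − β/4 = 0, so β = Σxᵢyᵢ / (Σxᵢ² + σ²/τ²).
Σxᵢyᵢ = 5·21 + 6·23 + 5·20 + 3·15 = 388; Σxᵢ² = 95; σ²/τ² = 0.25.
β̂_MAP = 388 / (95 + 0.25) = 388/95.25 ≈ 4.073.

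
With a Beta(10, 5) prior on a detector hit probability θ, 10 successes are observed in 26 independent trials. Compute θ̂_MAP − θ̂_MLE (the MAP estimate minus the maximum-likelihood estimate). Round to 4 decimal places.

MAP − MLE = 0.1026

Posterior is Beta(20, 21); MAP = (20−1)/(41−2) = 19/39 ≈ 0.48718.
MLE ignores the prior: θ̂_MLE = k/n = 10/26 ≈ 0.38462.
Difference = 19/39 − 10/26 = 4/39 ≈ 0.1026.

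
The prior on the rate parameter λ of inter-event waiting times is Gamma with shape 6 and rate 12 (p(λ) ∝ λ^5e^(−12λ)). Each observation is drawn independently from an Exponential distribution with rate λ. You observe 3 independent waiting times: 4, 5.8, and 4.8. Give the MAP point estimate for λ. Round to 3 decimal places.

λ̂_MAP = 0.301

The Exponential(rate=λ) likelihood is ∝ λ^n e^(−λΣtᵢ). Here n = 3 and Σtᵢ = 4 + 5.8 + 4.8 = 14.6.
Posterior ∝ λ^5e^(−12λ) · λ^3e^(−14.6λ) = λ^8e^(−26.6λ), i.e. Gamma(9, 26.6).
Mode = (a−1)/b = 8/26.6 ≈ 0.301.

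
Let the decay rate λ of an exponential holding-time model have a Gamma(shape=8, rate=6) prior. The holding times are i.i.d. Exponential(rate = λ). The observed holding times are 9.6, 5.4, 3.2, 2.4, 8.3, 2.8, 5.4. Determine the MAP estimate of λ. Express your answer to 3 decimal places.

The Exponential(rate=λ) likelihood is ∝ λ^n e^(−λΣtᵢ). Here n = 7 and Σtᵢ = 9.6 + 5.4 + 3.2 + 2.4 + 8.3 + 2.8 + 5.4 = 37.1.
Posterior ∝ λ^7e^(−6λ) · λ^7e^(−37.1λ) = λ^14e^(−43.1λ), i.e. Gamma(15, 43.1).
Mode = (a−1)/b = 14/43.1 ≈ 0.325.

λ̂_MAP = 0.325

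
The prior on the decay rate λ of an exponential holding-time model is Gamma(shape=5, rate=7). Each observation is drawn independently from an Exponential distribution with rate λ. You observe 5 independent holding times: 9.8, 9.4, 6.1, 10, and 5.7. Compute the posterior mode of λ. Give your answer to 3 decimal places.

The Exponential(rate=λ) likelihood is ∝ λ^n e^(−λΣtᵢ). Here n = 5 and Σtᵢ = 9.8 + 9.4 + 6.1 + 10 + 5.7 = 41.
Posterior ∝ λ^4e^(−7λ) · λ^5e^(−41λ) = λ^9e^(−48λ), i.e. Gamma(10, 48).
Mode = (a−1)/b = 9/48 ≈ 0.188.

λ̂_MAP = 0.188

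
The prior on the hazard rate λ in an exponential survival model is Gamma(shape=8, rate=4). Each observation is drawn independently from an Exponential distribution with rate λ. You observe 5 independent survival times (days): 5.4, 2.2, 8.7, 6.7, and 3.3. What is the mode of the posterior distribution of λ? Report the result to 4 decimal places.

λ̂_MAP = 0.3960

The Exponential(rate=λ) likelihood is ∝ λ^n e^(−λΣtᵢ). Here n = 5 and Σtᵢ = 5.4 + 2.2 + 8.7 + 6.7 + 3.3 = 26.3.
Posterior ∝ λ^7e^(−4λ) · λ^5e^(−26.3λ) = λ^12e^(−30.3λ), i.e. Gamma(13, 30.3).
Mode = (a−1)/b = 12/30.3 ≈ 0.3960.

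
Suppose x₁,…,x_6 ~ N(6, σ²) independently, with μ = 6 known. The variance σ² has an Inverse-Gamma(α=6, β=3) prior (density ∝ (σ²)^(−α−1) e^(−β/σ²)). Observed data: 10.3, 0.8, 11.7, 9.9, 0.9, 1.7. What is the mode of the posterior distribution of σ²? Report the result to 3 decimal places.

σ̂²_MAP = 7.187

Sum of squared deviations about the known mean: SS = (10.3−6)² + (0.8−6)² + (11.7−6)² + (9.9−6)² + (0.9−6)² + (1.7−6)² = 137.73.
The Normal likelihood contributes (σ²)^(−n/2) exp(−SS/(2σ²)), so the posterior is Inverse-Gamma(α + n/2, β + SS/2) = Inverse-Gamma(9, 71.865).
The mode of Inverse-Gamma(a, b) is b/(a+1) = 71.865/10 ≈ 7.187.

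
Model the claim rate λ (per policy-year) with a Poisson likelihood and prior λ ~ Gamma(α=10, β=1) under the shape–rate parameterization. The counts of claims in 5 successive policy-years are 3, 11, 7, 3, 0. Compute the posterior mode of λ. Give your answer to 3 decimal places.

Σxᵢ = 3+11+7+3+0 = 24, with n = 5.
Posterior ∝ λ^9e^(−1λ) · λ^24e^(−5λ) = λ^33e^(−6λ), i.e. Gamma(shape=34, rate=6).
The mode of a Gamma(a, b) with a ≥ 1 (shape–rate) is (a−1)/b = 33/6 ≈ 5.500.

λ̂_MAP = 5.500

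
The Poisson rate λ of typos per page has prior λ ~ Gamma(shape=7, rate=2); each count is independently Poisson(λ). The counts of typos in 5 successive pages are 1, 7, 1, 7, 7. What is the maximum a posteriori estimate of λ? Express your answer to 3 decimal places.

Σxᵢ = 1+7+1+7+7 = 23, with n = 5.
Posterior ∝ λ^6e^(−2λ) · λ^23e^(−5λ) = λ^29e^(−7λ), i.e. Gamma(shape=30, rate=7).
The mode of a Gamma(a, b) with a ≥ 1 (shape–rate) is (a−1)/b = 29/7 ≈ 4.143.

λ̂_MAP = 4.143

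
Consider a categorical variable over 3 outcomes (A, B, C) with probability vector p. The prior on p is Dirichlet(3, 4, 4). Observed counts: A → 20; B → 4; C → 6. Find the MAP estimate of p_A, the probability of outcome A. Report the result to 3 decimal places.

The posterior is Dirichlet(αᵢ + nᵢ) = Dirichlet(23, 8, 10).
For a Dirichlet(a₁,…,a_K) with all aᵢ > 1, the mode has j-th component (aⱼ − 1)/(Σaᵢ − K).
Here Σaᵢ = 41 and K = 3, so p_A = (23 − 1)/(41 − 3) = 22/38 ≈ 0.579.

MAP estimate of p_A = 0.579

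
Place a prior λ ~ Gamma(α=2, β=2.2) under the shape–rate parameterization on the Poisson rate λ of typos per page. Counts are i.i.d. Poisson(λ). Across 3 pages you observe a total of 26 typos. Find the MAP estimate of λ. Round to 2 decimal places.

Σxᵢ = 26, n = 3.
Posterior ∝ λe^(−2.2λ) · λ^26e^(−3λ) = λ^27e^(−5.2λ), i.e. Gamma(shape=28, rate=5.2).
The mode of a Gamma(a, b) with a ≥ 1 (shape–rate) is (a−1)/b = 27/5.2 ≈ 5.19.

λ̂_MAP = 5.19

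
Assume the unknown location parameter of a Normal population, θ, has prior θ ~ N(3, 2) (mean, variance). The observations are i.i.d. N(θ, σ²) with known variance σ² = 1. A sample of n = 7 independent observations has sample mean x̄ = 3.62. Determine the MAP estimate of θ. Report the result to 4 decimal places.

θ̂_MAP = 3.5787

n = 7, x̄ = 3.62.
For a Normal prior and Normal likelihood with known variance, the posterior is Normal; its mode equals its mean, the precision-weighted average.
Prior precision 1/σ₀² = 1/2 = 0.5; data precision n/σ² = 7/1 = 7.
θ̂ = (0.5·3 + 7·3.62) / (0.5 + 7) = 26.84/7.5 = 1342/375 ≈ 3.5787.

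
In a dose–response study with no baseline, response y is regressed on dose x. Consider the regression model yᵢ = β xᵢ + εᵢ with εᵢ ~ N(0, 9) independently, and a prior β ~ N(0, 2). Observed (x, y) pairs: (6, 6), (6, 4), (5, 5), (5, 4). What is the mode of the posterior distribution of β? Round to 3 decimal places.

β̂_MAP = 0.830

log p(β | y) = −Σ(yᵢ − βxᵢ)²/(2·9) − β²/(2·2) + const.
Setting the derivative to zero: Σxᵢ(yᵢ − βxᵢ)/9 − β/2 = 0, so β = Σxᵢyᵢ / (Σxᵢ² + σ²/τ²).
Σxᵢyᵢ = 6·6 + 6·4 + 5·5 + 5·4 = 105; Σxᵢ² = 122; σ²/τ² = 4.5.
β̂_MAP = 105 / (122 + 4.5) = 105/126.5 ≈ 0.830.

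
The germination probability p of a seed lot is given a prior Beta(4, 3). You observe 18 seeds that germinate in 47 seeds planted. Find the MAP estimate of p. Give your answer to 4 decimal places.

p̂_MAP = 0.4038

Prior: Beta(4, 3).
Data: 18 successes in 47 trials. The binomial likelihood contributes p^18(1−p)^29, so the posterior is Beta(4+18, 3+29) = Beta(22, 32).
For Beta(a, b) with a, b > 1 the mode is (a−1)/(a+b−2) = 21/52 ≈ 0.4038.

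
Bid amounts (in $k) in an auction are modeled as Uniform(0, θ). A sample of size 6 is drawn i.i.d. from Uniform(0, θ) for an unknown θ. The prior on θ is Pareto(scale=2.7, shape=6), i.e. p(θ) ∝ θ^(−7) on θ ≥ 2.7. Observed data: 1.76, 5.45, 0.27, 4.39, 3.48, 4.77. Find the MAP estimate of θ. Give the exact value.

The Uniform(0, θ) likelihood is θ^(−n) for θ ≥ max(xᵢ), zero otherwise. Here max(xᵢ) = 5.45.
Posterior ∝ θ^(−7) · θ^(−6) = θ^(−13) on θ ≥ max(2.7, 5.45) = 5.45.
This density is strictly decreasing in θ, so the posterior mode lies at the lower boundary of the support.

θ̂_MAP = 5.45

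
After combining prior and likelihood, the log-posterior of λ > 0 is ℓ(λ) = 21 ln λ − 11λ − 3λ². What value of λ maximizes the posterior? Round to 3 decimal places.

ℓ'(λ) = 21/λ − 11 − 6λ. Setting this to zero and multiplying by λ: 6λ² + 11λ − 21 = 0.
λ = (−11 + √(11² + 4·6·21)) / (2·6) = (−11 + √625) / 12 = (−11 + 25)/12 = 7/6.
ℓ''(λ) = −21/λ² − 6 < 0, confirming a maximum.

λ̂_MAP = 1.167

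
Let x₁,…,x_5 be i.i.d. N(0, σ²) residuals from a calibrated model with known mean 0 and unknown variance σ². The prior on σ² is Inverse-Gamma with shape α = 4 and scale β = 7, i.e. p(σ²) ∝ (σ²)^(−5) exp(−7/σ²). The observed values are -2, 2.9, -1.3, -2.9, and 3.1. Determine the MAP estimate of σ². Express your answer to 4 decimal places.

σ̂²_MAP = 3.0747

Sum of squared deviations about the known mean: SS = (-2−0)² + (2.9−0)² + (-1.3−0)² + (-2.9−0)² + (3.1−0)² = 32.12.
The Normal likelihood contributes (σ²)^(−n/2) exp(−SS/(2σ²)), so the posterior is Inverse-Gamma(α + n/2, β + SS/2) = Inverse-Gamma(6.5, 23.06).
The mode of Inverse-Gamma(a, b) is b/(a+1) = 23.06/7.5 ≈ 3.0747.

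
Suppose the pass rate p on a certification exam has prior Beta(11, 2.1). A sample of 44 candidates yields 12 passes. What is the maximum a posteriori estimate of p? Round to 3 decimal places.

p̂_MAP = 0.399

Prior: Beta(11, 2.1).
Data: 12 successes in 44 trials. The binomial likelihood contributes p^12(1−p)^32, so the posterior is Beta(11+12, 2.1+32) = Beta(23, 34.1).
For Beta(a, b) with a, b > 1 the mode is (a−1)/(a+b−2) = 22/55.1 ≈ 0.399.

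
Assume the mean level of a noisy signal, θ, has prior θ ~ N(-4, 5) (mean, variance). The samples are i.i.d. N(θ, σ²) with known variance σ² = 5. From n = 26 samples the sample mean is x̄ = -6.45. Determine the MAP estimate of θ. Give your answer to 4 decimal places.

θ̂_MAP = -6.3593

n = 26, x̄ = -6.45.
For a Normal prior and Normal likelihood with known variance, the posterior is Normal; its mode equals its mean, the precision-weighted average.
Prior precision 1/σ₀² = 1/5 = 0.2; data precision n/σ² = 26/5 = 5.2.
θ̂ = (0.2·(-4) + 5.2·(-6.45)) / (0.2 + 5.2) = (-34.34)/5.4 = -1717/270 ≈ -6.3593.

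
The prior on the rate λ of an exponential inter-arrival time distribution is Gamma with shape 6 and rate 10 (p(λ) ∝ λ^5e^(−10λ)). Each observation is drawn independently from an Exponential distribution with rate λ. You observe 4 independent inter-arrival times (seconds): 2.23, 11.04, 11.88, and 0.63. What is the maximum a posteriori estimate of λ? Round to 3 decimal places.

The Exponential(rate=λ) likelihood is ∝ λ^n e^(−λΣtᵢ). Here n = 4 and Σtᵢ = 2.23 + 11.04 + 11.88 + 0.63 = 25.78.
Posterior ∝ λ^5e^(−10λ) · λ^4e^(−25.78λ) = λ^9e^(−35.78λ), i.e. Gamma(10, 35.78).
Mode = (a−1)/b = 9/35.78 ≈ 0.252.

λ̂_MAP = 0.252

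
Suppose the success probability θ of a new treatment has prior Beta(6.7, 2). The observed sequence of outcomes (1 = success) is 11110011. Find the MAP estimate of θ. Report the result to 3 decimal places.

Prior: Beta(6.7, 2).
Data: 6 successes in 8 trials (from the sequence). The binomial likelihood contributes θ^6(1−θ)^2, so the posterior is Beta(6.7+6, 2+2) = Beta(12.7, 4).
For Beta(a, b) with a, b > 1 the mode is (a−1)/(a+b−2) = 11.7/14.7 ≈ 0.796.

θ̂_MAP = 0.796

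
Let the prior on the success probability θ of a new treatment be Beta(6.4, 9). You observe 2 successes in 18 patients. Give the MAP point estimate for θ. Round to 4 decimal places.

Prior: Beta(6.4, 9).
Data: 2 successes in 18 trials. The binomial likelihood contributes θ^2(1−θ)^16, so the posterior is Beta(6.4+2, 9+16) = Beta(8.4, 25).
For Beta(a, b) with a, b > 1 the mode is (a−1)/(a+b−2) = 7.4/31.4 ≈ 0.2357.

θ̂_MAP = 0.2357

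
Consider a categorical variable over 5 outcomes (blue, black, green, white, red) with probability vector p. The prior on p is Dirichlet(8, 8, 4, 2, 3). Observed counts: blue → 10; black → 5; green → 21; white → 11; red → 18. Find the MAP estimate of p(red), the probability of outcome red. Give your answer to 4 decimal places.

The posterior is Dirichlet(αᵢ + nᵢ) = Dirichlet(18, 13, 25, 13, 21).
For a Dirichlet(a₁,…,a_K) with all aᵢ > 1, the mode has j-th component (aⱼ − 1)/(Σaᵢ − K).
Here Σaᵢ = 90 and K = 5, so p(red) = (21 − 1)/(90 − 5) = 20/85 ≈ 0.2353.

MAP estimate of p(red) = 0.2353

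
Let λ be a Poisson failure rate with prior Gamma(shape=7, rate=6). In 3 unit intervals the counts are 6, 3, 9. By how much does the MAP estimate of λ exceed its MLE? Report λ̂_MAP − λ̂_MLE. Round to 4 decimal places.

Σxᵢ = 18. Posterior is Gamma(25, 9); MAP = (25−1)/9 = 24/9 ≈ 2.66667.
MLE = x̄ = 18/3 ≈ 6.00000.
Difference = 24/9 − 18/3 = -10/3 ≈ -3.3333.

MAP − MLE = -3.3333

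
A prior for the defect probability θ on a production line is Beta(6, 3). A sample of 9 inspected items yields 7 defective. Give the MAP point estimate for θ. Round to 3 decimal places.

θ̂_MAP = 0.750

Prior: Beta(6, 3).
Data: 7 successes in 9 trials. The binomial likelihood contributes θ^7(1−θ)^2, so the posterior is Beta(6+7, 3+2) = Beta(13, 5).
For Beta(a, b) with a, b > 1 the mode is (a−1)/(a+b−2) = 12/16 ≈ 0.750.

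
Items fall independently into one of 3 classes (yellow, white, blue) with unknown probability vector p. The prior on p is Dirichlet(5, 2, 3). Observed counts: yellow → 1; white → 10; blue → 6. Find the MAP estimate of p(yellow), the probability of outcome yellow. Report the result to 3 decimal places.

MAP estimate of p(yellow) = 0.208

The posterior is Dirichlet(αᵢ + nᵢ) = Dirichlet(6, 12, 9).
For a Dirichlet(a₁,…,a_K) with all aᵢ > 1, the mode has j-th component (aⱼ − 1)/(Σaᵢ − K).
Here Σaᵢ = 27 and K = 3, so p(yellow) = (6 − 1)/(27 − 3) = 5/24 ≈ 0.208.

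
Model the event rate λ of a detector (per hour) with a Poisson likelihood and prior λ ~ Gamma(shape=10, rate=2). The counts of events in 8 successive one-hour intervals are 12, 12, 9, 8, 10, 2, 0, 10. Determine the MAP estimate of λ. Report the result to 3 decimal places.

λ̂_MAP = 7.200

Σxᵢ = 12+12+9+8+10+2+0+10 = 63, with n = 8.
Posterior ∝ λ^9e^(−2λ) · λ^63e^(−8λ) = λ^72e^(−10λ), i.e. Gamma(shape=73, rate=10).
The mode of a Gamma(a, b) with a ≥ 1 (shape–rate) is (a−1)/b = 72/10 ≈ 7.200.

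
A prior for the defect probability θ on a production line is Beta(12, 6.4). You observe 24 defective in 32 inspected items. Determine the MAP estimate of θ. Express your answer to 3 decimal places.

θ̂_MAP = 0.723

Prior: Beta(12, 6.4).
Data: 24 successes in 32 trials. The binomial likelihood contributes θ^24(1−θ)^8, so the posterior is Beta(12+24, 6.4+8) = Beta(36, 14.4).
For Beta(a, b) with a, b > 1 the mode is (a−1)/(a+b−2) = 35/48.4 ≈ 0.723.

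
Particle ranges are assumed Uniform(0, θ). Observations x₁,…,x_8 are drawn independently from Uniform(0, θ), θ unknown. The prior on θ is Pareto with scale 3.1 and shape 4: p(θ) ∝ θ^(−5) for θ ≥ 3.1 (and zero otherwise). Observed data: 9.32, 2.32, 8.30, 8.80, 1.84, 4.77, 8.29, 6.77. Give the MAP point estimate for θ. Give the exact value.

The Uniform(0, θ) likelihood is θ^(−n) for θ ≥ max(xᵢ), zero otherwise. Here max(xᵢ) = 9.32.
Posterior ∝ θ^(−5) · θ^(−8) = θ^(−13) on θ ≥ max(3.1, 9.32) = 9.32.
This density is strictly decreasing in θ, so the posterior mode lies at the lower boundary of the support.

θ̂_MAP = 9.32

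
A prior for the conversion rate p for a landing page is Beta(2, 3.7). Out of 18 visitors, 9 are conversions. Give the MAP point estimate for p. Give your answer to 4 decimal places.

Prior: Beta(2, 3.7).
Data: 9 successes in 18 trials. The binomial likelihood contributes p^9(1−p)^9, so the posterior is Beta(2+9, 3.7+9) = Beta(11, 12.7).
For Beta(a, b) with a, b > 1 the mode is (a−1)/(a+b−2) = 10/21.7 ≈ 0.4608.

p̂_MAP = 0.4608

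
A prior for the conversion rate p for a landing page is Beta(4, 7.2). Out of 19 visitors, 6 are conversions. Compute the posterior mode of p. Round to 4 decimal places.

Prior: Beta(4, 7.2).
Data: 6 successes in 19 trials. The binomial likelihood contributes p^6(1−p)^13, so the posterior is Beta(4+6, 7.2+13) = Beta(10, 20.2).
For Beta(a, b) with a, b > 1 the mode is (a−1)/(a+b−2) = 9/28.2 ≈ 0.3191.

p̂_MAP = 0.3191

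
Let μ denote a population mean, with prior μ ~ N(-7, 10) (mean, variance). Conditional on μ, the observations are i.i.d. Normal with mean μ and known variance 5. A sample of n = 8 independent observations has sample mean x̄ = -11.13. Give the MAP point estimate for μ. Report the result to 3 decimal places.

μ̂_MAP = -10.887

n = 8, x̄ = -11.13.
For a Normal prior and Normal likelihood with known variance, the posterior is Normal; its mode equals its mean, the precision-weighted average.
Prior precision 1/σ₀² = 1/10 = 0.1; data precision n/σ² = 8/5 = 1.6.
μ̂ = (0.1·(-7) + 1.6·(-11.13)) / (0.1 + 1.6) = (-18.508)/1.7 = -4627/425 ≈ -10.887.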